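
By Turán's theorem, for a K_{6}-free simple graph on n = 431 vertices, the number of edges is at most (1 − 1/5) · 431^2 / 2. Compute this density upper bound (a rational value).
Turán density bound = (4/5) · 431^2/2 = 371522/5 ≈ 74304.4

Turán's theorem: ex(n, K_{r+1}) is achieved by the complete r-partite Turán graph T(n, r) with parts as balanced as possible, and is at most (1 − 1/r) · n^2/2. For r = 5, n = 431: the density bound is (4/5) · 185761/2 = 371522/5 ≈ 74304.4. The integer-valued extremum is e(T(431, 5)) = 74304, which is strictly less than the density bound 371522/5 since 5 ∤ 431 (the parts of T(431, 5) cannot all be equal).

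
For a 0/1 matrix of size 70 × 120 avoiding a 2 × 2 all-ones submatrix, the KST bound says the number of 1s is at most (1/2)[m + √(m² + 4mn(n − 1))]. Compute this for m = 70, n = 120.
z(70, 120; 2, 2) ≤ (1/2)[70 + √(70² + 4·70·120·119)] = (1/2)[70 + √4003300] = 1035.4124

Kővári–Sós–Turán: let r_1, ..., r_70 be the row sums and z = Σ r_i the total number of 1s. Each pair of columns can share at most one row with both entries 1 (else a 2×2 all-ones block appears), so Σ_i C(r_i, 2) ≤ C(120, 2) = 7140. By convexity Σ_i C(r_i, 2) ≥ 70·C(z/70, 2) = z(z − 70)/(2·70), giving z² − 70z − 70·120·119 ≤ 0 and hence z ≤ (1/2)[70 + √(4900 + 4·999600)] = (1/2)[70 + √4003300] ≈ (1/2)(70 + 2000.8248) = 1035.4124.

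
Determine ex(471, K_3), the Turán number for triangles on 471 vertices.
ex(471, K_3) = ⌊471^2/4⌋ = 55460

Mantel (1907): a triangle-free graph on n vertices has at most ⌊n^2/4⌋ edges, with equality for the complete bipartite graph K_{⌊n/2⌋, ⌈n/2⌉}. For n = 471: ⌊471^2/4⌋ = ⌊221841/4⌋ = 55460. The extremal graph is K_{235, 236}, which has 235·236 = 55460 edges.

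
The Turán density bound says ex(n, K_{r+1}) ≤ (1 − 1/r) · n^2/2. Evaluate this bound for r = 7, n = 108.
Turán density bound = (6/7) · 108^2/2 = 34992/7 ≈ 4998.8571

Turán's theorem: ex(n, K_{r+1}) is achieved by the complete r-partite Turán graph T(n, r) with parts as balanced as possible, and is at most (1 − 1/r) · n^2/2. For r = 7, n = 108: the density bound is (6/7) · 11664/2 = 34992/7 ≈ 4998.8571. The integer-valued extremum is e(T(108, 7)) = 4998, which is strictly less than the density bound 34992/7 since 7 ∤ 108 (the parts of T(108, 7) cannot all be equal).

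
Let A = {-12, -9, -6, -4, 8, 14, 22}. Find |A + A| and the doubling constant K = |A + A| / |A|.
K = |A + A| / |A| = 24/7

Enumerate A + A = {a + b : a, b ∈ A}. With |A| = 7, there are |A|^2 = 49 ordered sum pairs; collecting distinct values, A + A = {-24, -21, -18, -16, -15, -13, -12, -10, -8, -4, -1, 2, 4, 5, 8, 10, 13, 16, 18, 22, 28, 30, 36, 44}, so |A + A| = 24. Thus K = 24/7. For comparison, the minimum possible |A + A| over all 7-element sets is 2·7 − 1 = 13 (so min K = 13/7), attained only by arithmetic progressions.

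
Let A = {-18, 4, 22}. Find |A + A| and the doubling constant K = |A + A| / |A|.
K = |A + A| / |A| = 6/3 = 2

Enumerate A + A = {a + b : a, b ∈ A}. With |A| = 3, there are |A|^2 = 9 ordered sum pairs; collecting distinct values, A + A = {-36, -14, 4, 8, 26, 44}, so |A + A| = 6. Thus K = 6/3 = 2. For comparison, the minimum possible |A + A| over all 3-element sets is 2·3 − 1 = 5 (so min K = 5/3), attained only by arithmetic progressions.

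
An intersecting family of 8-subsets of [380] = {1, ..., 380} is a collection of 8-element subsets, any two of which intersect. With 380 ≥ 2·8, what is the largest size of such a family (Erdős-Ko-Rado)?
max |F| = C(379, 7) = 210785809612950

Erdős-Ko-Rado (1961): when n ≥ 2k, max |F| = C(n−1, k−1). The bound is attained by the star {A : i ∈ A} for any fixed i ∈ [n]. Here C(380−1, 8−1) = C(379, 7) = 210785809612950.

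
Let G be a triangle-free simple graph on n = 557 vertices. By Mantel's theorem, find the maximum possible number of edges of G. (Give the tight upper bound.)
ex(557, K_3) = ⌊557^2/4⌋ = 77562

Mantel (1907): a triangle-free graph on n vertices has at most ⌊n^2/4⌋ edges, with equality for the complete bipartite graph K_{⌊n/2⌋, ⌈n/2⌉}. For n = 557: ⌊557^2/4⌋ = ⌊310249/4⌋ = 77562. The extremal graph is K_{278, 279}, which has 278·279 = 77562 edges.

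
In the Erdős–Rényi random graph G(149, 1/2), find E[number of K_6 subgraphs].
E[# K_6] = C(149, 6) · (1/2)^C(6, 2) = 13725120696 / 2^15 = 1715640087/4096 ≈ 418857.443115

For each 6-subset S of vertices (there are C(149, 6) = 13725120696 such S), let X_S = 1 if S induces a K_6 (all C(6, 2) = 15 edges present). Then P(X_S = 1) = (1/2)^15 = 1/32768. By linearity of expectation, E[# K_6] = C(149, 6) · (1/2)^15 = 13725120696 / 32768 = 1715640087/4096 ≈ 418857.443115.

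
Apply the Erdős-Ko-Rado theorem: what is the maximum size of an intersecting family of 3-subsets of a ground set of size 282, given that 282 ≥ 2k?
max |F| = C(281, 2) = 39340

The Erdős-Ko-Rado theorem states: for n ≥ 2k, an intersecting family of k-subsets of an n-element set has size at most C(n − 1, k − 1), with equality for 'star' families {A ⊆ [n] : |A| = k, i ∈ A} (fix an element i). For n = 282, k = 3: C(281, 2) = 39340.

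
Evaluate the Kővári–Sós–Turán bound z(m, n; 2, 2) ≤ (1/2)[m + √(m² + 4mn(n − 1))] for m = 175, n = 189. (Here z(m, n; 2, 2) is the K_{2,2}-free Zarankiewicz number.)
z(175, 189; 2, 2) ≤ (1/2)[175 + √(175² + 4·175·189·188)] = (1/2)[175 + √24903025] = 2582.6465

Kővári–Sós–Turán: let r_1, ..., r_175 be the row sums and z = Σ r_i the total number of 1s. Each pair of columns can share at most one row with both entries 1 (else a 2×2 all-ones block appears), so Σ_i C(r_i, 2) ≤ C(189, 2) = 17766. By convexity Σ_i C(r_i, 2) ≥ 175·C(z/175, 2) = z(z − 175)/(2·175), giving z² − 175z − 175·189·188 ≤ 0 and hence z ≤ (1/2)[175 + √(30625 + 4·6218100)] = (1/2)[175 + √24903025] ≈ (1/2)(175 + 4990.2931) = 2582.6465.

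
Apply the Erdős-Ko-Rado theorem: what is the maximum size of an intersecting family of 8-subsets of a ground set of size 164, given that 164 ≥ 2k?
max |F| = C(163, 7) = 532318800456

The Erdős-Ko-Rado theorem states: for n ≥ 2k, an intersecting family of k-subsets of an n-element set has size at most C(n − 1, k − 1), with equality for 'star' families {A ⊆ [n] : |A| = k, i ∈ A} (fix an element i). For n = 164, k = 8: C(163, 7) = 532318800456.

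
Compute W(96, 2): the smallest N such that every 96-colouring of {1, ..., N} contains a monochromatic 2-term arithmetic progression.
W(96, 2) = 96 + 1 = 97

A 2-term AP is any pair of integers, so a monochromatic 2-AP exists iff some colour is used at least twice. With 96 colours, the colouring i ↦ i on {1, ..., 96} uses each colour once, avoiding any monochromatic pair, so W(96, 2) > 96. For {1, ..., 97}, pigeonhole forces two integers of the same colour, which form a monochromatic 2-AP. Hence W(96, 2) = 97.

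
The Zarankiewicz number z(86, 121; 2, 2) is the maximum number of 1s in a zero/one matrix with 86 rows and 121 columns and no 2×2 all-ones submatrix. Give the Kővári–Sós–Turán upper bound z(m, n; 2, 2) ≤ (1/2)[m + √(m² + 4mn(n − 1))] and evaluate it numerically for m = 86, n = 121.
z(86, 121; 2, 2) ≤ (1/2)[86 + √(86² + 4·86·121·120)] = (1/2)[86 + √5002276] = 1161.2884

Kővári–Sós–Turán: let r_1, ..., r_86 be the row sums and z = Σ r_i the total number of 1s. Each pair of columns can share at most one row with both entries 1 (else a 2×2 all-ones block appears), so Σ_i C(r_i, 2) ≤ C(121, 2) = 7260. By convexity Σ_i C(r_i, 2) ≥ 86·C(z/86, 2) = z(z − 86)/(2·86), giving z² − 86z − 86·121·120 ≤ 0 and hence z ≤ (1/2)[86 + √(7396 + 4·1248720)] = (1/2)[86 + √5002276] ≈ (1/2)(86 + 2236.5768) = 1161.2884.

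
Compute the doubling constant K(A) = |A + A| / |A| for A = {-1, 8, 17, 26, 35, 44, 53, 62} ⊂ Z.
K = |A + A| / |A| = 15/8

Enumerate A + A = {a + b : a, b ∈ A}. With |A| = 8, there are |A|^2 = 64 ordered sum pairs; collecting distinct values, A + A = {-2, 7, 16, 25, 34, 43, 52, 61, 70, 79, 88, 97, 106, 115, 124}, so |A + A| = 15. Thus K = 15/8. Here |A + A| = 2|A| − 1 = 15, the minimum possible — so K = 15/8 is minimal, which holds iff A is an arithmetic progression.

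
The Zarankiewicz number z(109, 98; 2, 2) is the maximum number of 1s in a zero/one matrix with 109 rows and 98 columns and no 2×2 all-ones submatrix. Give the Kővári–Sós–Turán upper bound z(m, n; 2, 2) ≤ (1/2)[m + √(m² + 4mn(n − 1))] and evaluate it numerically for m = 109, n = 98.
z(109, 98; 2, 2) ≤ (1/2)[109 + √(109² + 4·109·98·97)] = (1/2)[109 + √4156497] = 1073.8744

Kővári–Sós–Turán: let r_1, ..., r_109 be the row sums and z = Σ r_i the total number of 1s. Each pair of columns can share at most one row with both entries 1 (else a 2×2 all-ones block appears), so Σ_i C(r_i, 2) ≤ C(98, 2) = 4753. By convexity Σ_i C(r_i, 2) ≥ 109·C(z/109, 2) = z(z − 109)/(2·109), giving z² − 109z − 109·98·97 ≤ 0 and hence z ≤ (1/2)[109 + √(11881 + 4·1036154)] = (1/2)[109 + √4156497] ≈ (1/2)(109 + 2038.7489) = 1073.8744.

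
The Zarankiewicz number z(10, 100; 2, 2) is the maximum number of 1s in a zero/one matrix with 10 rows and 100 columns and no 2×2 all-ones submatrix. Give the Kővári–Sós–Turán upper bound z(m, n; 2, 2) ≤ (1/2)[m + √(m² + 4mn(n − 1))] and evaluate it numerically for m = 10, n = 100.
z(10, 100; 2, 2) ≤ (1/2)[10 + √(10² + 4·10·100·99)] = (1/2)[10 + √396100] = 319.6824

Kővári–Sós–Turán: let r_1, ..., r_10 be the row sums and z = Σ r_i the total number of 1s. Each pair of columns can share at most one row with both entries 1 (else a 2×2 all-ones block appears), so Σ_i C(r_i, 2) ≤ C(100, 2) = 4950. By convexity Σ_i C(r_i, 2) ≥ 10·C(z/10, 2) = z(z − 10)/(2·10), giving z² − 10z − 10·100·99 ≤ 0 and hence z ≤ (1/2)[10 + √(100 + 4·99000)] = (1/2)[10 + √396100] ≈ (1/2)(10 + 629.3648) = 319.6824.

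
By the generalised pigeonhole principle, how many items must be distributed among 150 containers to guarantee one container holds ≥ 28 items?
n = (28 − 1)·150 + 1 = 4051

By the generalised pigeonhole principle, to guarantee some box contains ≥ r objects we need more than (r − 1) · k objects total. Threshold: n = (r − 1) · k + 1. With r = 28 and k = 150: n = 27 · 150 + 1 = 4050 + 1 = 4051. For n = 4050 = 27 · 150, we can put exactly 27 objects in every box, avoiding 28 in any single one — so 4051 is tight.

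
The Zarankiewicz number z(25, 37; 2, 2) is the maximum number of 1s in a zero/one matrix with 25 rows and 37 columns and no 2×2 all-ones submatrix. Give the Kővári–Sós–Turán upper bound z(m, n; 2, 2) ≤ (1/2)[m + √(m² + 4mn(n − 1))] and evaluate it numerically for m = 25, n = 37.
z(25, 37; 2, 2) ≤ (1/2)[25 + √(25² + 4·25·37·36)] = (1/2)[25 + √133825] = 195.4105

Kővári–Sós–Turán: let r_1, ..., r_25 be the row sums and z = Σ r_i the total number of 1s. Each pair of columns can share at most one row with both entries 1 (else a 2×2 all-ones block appears), so Σ_i C(r_i, 2) ≤ C(37, 2) = 666. By convexity Σ_i C(r_i, 2) ≥ 25·C(z/25, 2) = z(z − 25)/(2·25), giving z² − 25z − 25·37·36 ≤ 0 and hence z ≤ (1/2)[25 + √(625 + 4·33300)] = (1/2)[25 + √133825] ≈ (1/2)(25 + 365.821) = 195.4105.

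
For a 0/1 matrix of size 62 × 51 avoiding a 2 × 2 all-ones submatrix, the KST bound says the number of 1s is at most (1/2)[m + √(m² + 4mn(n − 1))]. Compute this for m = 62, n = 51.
z(62, 51; 2, 2) ≤ (1/2)[62 + √(62² + 4·62·51·50)] = (1/2)[62 + √636244] = 429.8245

Kővári–Sós–Turán: let r_1, ..., r_62 be the row sums and z = Σ r_i the total number of 1s. Each pair of columns can share at most one row with both entries 1 (else a 2×2 all-ones block appears), so Σ_i C(r_i, 2) ≤ C(51, 2) = 1275. By convexity Σ_i C(r_i, 2) ≥ 62·C(z/62, 2) = z(z − 62)/(2·62), giving z² − 62z − 62·51·50 ≤ 0 and hence z ≤ (1/2)[62 + √(3844 + 4·158100)] = (1/2)[62 + √636244] ≈ (1/2)(62 + 797.649) = 429.8245.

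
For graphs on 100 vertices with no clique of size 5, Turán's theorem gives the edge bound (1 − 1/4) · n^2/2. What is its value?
Turán density bound = (3/4) · 100^2/2 = 3750

Turán's theorem: ex(n, K_{r+1}) is achieved by the complete r-partite Turán graph T(n, r) with parts as balanced as possible, and is at most (1 − 1/r) · n^2/2. For r = 4, n = 100: the density bound is (3/4) · 10000/2 = 3750. Since 4 ∣ 100, the Turán graph T(100, 4) has parts of equal size 25, and its edge count e(T(100, 4)) = 3750 attains the density bound exactly.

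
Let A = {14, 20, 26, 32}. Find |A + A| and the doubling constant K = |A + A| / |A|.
K = |A + A| / |A| = 7/4

Enumerate A + A = {a + b : a, b ∈ A}. With |A| = 4, there are |A|^2 = 16 ordered sum pairs; collecting distinct values, A + A = {28, 34, 40, 46, 52, 58, 64}, so |A + A| = 7. Thus K = 7/4. Here |A + A| = 2|A| − 1 = 7, the minimum possible — so K = 7/4 is minimal, which holds iff A is an arithmetic progression.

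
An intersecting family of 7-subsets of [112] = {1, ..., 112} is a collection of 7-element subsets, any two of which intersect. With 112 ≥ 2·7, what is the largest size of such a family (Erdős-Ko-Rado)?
max |F| = C(111, 6) = 2264243157

The Erdős-Ko-Rado theorem states: for n ≥ 2k, an intersecting family of k-subsets of an n-element set has size at most C(n − 1, k − 1), with equality for 'star' families {A ⊆ [n] : |A| = k, i ∈ A} (fix an element i). For n = 112, k = 7: C(111, 6) = 2264243157.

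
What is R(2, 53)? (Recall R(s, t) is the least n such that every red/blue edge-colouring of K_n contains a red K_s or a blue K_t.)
R(2, 53) = 53

R(2, k) = k for all k ≥ 2: in a 2-colouring of K_k, either some edge is red (a red K_2) or all edges are blue (a blue K_k). And K_{52} coloured all-blue has no blue K_53, so R(2, 53) > 52. Hence R(2, 53) = 53.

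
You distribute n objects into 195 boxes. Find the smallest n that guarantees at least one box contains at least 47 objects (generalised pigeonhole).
n = (47 − 1)·195 + 1 = 8971

By the generalised pigeonhole principle, to guarantee some box contains ≥ r objects we need more than (r − 1) · k objects total. Threshold: n = (r − 1) · k + 1. With r = 47 and k = 195: n = 46 · 195 + 1 = 8970 + 1 = 8971. For n = 8970 = 46 · 195, we can put exactly 46 objects in every box, avoiding 47 in any single one — so 8971 is tight.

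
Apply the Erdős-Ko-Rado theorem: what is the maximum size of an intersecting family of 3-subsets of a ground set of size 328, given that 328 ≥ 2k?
max |F| = C(327, 2) = 53301

Erdős-Ko-Rado (1961): when n ≥ 2k, max |F| = C(n−1, k−1). The bound is attained by the star {A : i ∈ A} for any fixed i ∈ [n]. Here C(328−1, 3−1) = C(327, 2) = 53301.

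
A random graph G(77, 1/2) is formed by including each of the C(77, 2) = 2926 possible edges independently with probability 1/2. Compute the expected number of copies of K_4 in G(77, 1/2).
E[# K_4] = C(77, 4) · (1/2)^C(4, 2) = 1353275 / 2^6 = 21144.921875

For each 4-subset S of vertices (there are C(77, 4) = 1353275 such S), let X_S = 1 if S induces a K_4 (all C(4, 2) = 6 edges present). Then P(X_S = 1) = (1/2)^6 = 1/64. By linearity of expectation, E[# K_4] = C(77, 4) · (1/2)^6 = 1353275 / 64 = 21144.921875.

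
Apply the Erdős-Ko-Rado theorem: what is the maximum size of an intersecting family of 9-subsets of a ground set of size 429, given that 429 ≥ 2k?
max |F| = C(428, 8) = 26148719147728035

Erdős-Ko-Rado (1961): when n ≥ 2k, max |F| = C(n−1, k−1). The bound is attained by the star {A : i ∈ A} for any fixed i ∈ [n]. Here C(429−1, 9−1) = C(428, 8) = 26148719147728035.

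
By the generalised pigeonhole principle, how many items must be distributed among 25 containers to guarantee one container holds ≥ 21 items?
n = (21 − 1)·25 + 1 = 501

By the generalised pigeonhole principle, to guarantee some box contains ≥ r objects we need more than (r − 1) · k objects total. Threshold: n = (r − 1) · k + 1. With r = 21 and k = 25: n = 20 · 25 + 1 = 500 + 1 = 501. For n = 500 = 20 · 25, we can put exactly 20 objects in every box, avoiding 21 in any single one — so 501 is tight.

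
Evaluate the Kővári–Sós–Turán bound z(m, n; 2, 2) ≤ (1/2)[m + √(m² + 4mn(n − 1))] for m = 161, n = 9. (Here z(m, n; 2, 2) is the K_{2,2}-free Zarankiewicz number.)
z(161, 9; 2, 2) ≤ (1/2)[161 + √(161² + 4·161·9·8)] = (1/2)[161 + √72289] = 214.9331

Kővári–Sós–Turán: let r_1, ..., r_161 be the row sums and z = Σ r_i the total number of 1s. Each pair of columns can share at most one row with both entries 1 (else a 2×2 all-ones block appears), so Σ_i C(r_i, 2) ≤ C(9, 2) = 36. By convexity Σ_i C(r_i, 2) ≥ 161·C(z/161, 2) = z(z − 161)/(2·161), giving z² − 161z − 161·9·8 ≤ 0 and hence z ≤ (1/2)[161 + √(25921 + 4·11592)] = (1/2)[161 + √72289] ≈ (1/2)(161 + 268.8661) = 214.9331.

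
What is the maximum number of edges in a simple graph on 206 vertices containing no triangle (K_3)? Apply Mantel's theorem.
ex(206, K_3) = ⌊206^2/4⌋ = 10609

Mantel (1907): a triangle-free graph on n vertices has at most ⌊n^2/4⌋ edges, with equality for the complete bipartite graph K_{⌊n/2⌋, ⌈n/2⌉}. For n = 206: ⌊206^2/4⌋ = ⌊42436/4⌋ = 10609. The extremal graph is K_{103, 103}, which has 103·103 = 10609 edges.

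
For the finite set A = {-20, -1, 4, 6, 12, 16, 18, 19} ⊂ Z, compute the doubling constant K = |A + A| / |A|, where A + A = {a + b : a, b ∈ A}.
K = |A + A| / |A| = 32/8 = 4

Enumerate A + A = {a + b : a, b ∈ A}. With |A| = 8, there are |A|^2 = 64 ordered sum pairs; collecting distinct values, A + A = {-40, -21, -16, -14, -8, -4, -2, -1, 3, 5, 8, 10, 11, 12, 15, 16, 17, 18, 20, 22, 23, 24, 25, 28, 30, 31, 32, 34, 35, 36, 37, 38}, so |A + A| = 32. Thus K = 32/8 = 4. For comparison, the minimum possible |A + A| over all 8-element sets is 2·8 − 1 = 15 (so min K = 15/8), attained only by arithmetic progressions.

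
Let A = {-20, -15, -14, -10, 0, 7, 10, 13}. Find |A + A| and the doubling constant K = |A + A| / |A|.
K = |A + A| / |A| = 30/8 = 15/4

Enumerate A + A = {a + b : a, b ∈ A}. With |A| = 8, there are |A|^2 = 64 ordered sum pairs; collecting distinct values, A + A = {-40, -35, -34, -30, -29, -28, -25, -24, -20, -15, -14, -13, -10, -8, -7, -5, -4, -3, -2, -1, 0, 3, 7, 10, 13, 14, 17, 20, 23, 26}, so |A + A| = 30. Thus K = 30/8 = 15/4. For comparison, the minimum possible |A + A| over all 8-element sets is 2·8 − 1 = 15 (so min K = 15/8), attained only by arithmetic progressions.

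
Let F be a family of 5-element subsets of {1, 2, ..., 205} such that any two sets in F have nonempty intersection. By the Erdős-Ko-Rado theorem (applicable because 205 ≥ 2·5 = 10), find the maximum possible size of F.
max |F| = C(204, 4) = 70058751

Erdős-Ko-Rado (1961): when n ≥ 2k, max |F| = C(n−1, k−1). The bound is attained by the star {A : i ∈ A} for any fixed i ∈ [n]. Here C(205−1, 5−1) = C(204, 4) = 70058751.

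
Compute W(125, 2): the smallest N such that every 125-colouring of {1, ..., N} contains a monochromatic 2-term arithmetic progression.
W(125, 2) = 125 + 1 = 126

A 2-term AP is any pair of integers, so a monochromatic 2-AP exists iff some colour is used at least twice. With 125 colours, the colouring i ↦ i on {1, ..., 125} uses each colour once, avoiding any monochromatic pair, so W(125, 2) > 125. For {1, ..., 126}, pigeonhole forces two integers of the same colour, which form a monochromatic 2-AP. Hence W(125, 2) = 126.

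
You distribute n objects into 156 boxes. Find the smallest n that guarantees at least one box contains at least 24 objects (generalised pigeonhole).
n = (24 − 1)·156 + 1 = 3589

By the generalised pigeonhole principle, to guarantee some box contains ≥ r objects we need more than (r − 1) · k objects total. Threshold: n = (r − 1) · k + 1. With r = 24 and k = 156: n = 23 · 156 + 1 = 3588 + 1 = 3589. For n = 3588 = 23 · 156, we can put exactly 23 objects in every box, avoiding 24 in any single one — so 3589 is tight.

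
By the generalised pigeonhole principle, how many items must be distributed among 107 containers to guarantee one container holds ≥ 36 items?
n = (36 − 1)·107 + 1 = 3746

By the generalised pigeonhole principle, to guarantee some box contains ≥ r objects we need more than (r − 1) · k objects total. Threshold: n = (r − 1) · k + 1. With r = 36 and k = 107: n = 35 · 107 + 1 = 3745 + 1 = 3746. For n = 3745 = 35 · 107, we can put exactly 35 objects in every box, avoiding 36 in any single one — so 3746 is tight.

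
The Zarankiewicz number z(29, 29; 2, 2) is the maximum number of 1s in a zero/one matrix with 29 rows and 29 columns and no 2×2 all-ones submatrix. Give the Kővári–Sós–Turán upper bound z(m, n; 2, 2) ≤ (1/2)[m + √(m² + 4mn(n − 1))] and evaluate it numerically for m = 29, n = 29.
z(29, 29; 2, 2) ≤ (1/2)[29 + √(29² + 4·29·29·28)] = (1/2)[29 + √95033] = 168.6371

Kővári–Sós–Turán: let r_1, ..., r_29 be the row sums and z = Σ r_i the total number of 1s. Each pair of columns can share at most one row with both entries 1 (else a 2×2 all-ones block appears), so Σ_i C(r_i, 2) ≤ C(29, 2) = 406. By convexity Σ_i C(r_i, 2) ≥ 29·C(z/29, 2) = z(z − 29)/(2·29), giving z² − 29z − 29·29·28 ≤ 0 and hence z ≤ (1/2)[29 + √(841 + 4·23548)] = (1/2)[29 + √95033] ≈ (1/2)(29 + 308.2742) = 168.6371.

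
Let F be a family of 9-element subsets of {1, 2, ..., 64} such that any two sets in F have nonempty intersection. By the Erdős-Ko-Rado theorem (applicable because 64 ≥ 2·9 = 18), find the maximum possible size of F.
max |F| = C(63, 8) = 3872894697

Erdős-Ko-Rado (1961): when n ≥ 2k, max |F| = C(n−1, k−1). The bound is attained by the star {A : i ∈ A} for any fixed i ∈ [n]. Here C(64−1, 9−1) = C(63, 8) = 3872894697.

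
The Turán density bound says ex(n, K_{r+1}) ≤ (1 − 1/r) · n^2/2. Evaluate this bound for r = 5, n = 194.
Turán density bound = (4/5) · 194^2/2 = 75272/5 ≈ 15054.4

Turán's theorem: ex(n, K_{r+1}) is achieved by the complete r-partite Turán graph T(n, r) with parts as balanced as possible, and is at most (1 − 1/r) · n^2/2. For r = 5, n = 194: the density bound is (4/5) · 37636/2 = 75272/5 ≈ 15054.4. The integer-valued extremum is e(T(194, 5)) = 15054, which is strictly less than the density bound 75272/5 since 5 ∤ 194 (the parts of T(194, 5) cannot all be equal).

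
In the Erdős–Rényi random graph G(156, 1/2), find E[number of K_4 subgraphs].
E[# K_4] = C(156, 4) · (1/2)^C(4, 2) = 23738715 / 2^6 = 370917.421875

For each 4-subset S of vertices (there are C(156, 4) = 23738715 such S), let X_S = 1 if S induces a K_4 (all C(4, 2) = 6 edges present). Then P(X_S = 1) = (1/2)^6 = 1/64. By linearity of expectation, E[# K_4] = C(156, 4) · (1/2)^6 = 23738715 / 64 = 370917.421875.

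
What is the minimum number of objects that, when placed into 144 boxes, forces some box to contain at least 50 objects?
n = (50 − 1)·144 + 1 = 7057

By the generalised pigeonhole principle, to guarantee some box contains ≥ r objects we need more than (r − 1) · k objects total. Threshold: n = (r − 1) · k + 1. With r = 50 and k = 144: n = 49 · 144 + 1 = 7056 + 1 = 7057. For n = 7056 = 49 · 144, we can put exactly 49 objects in every box, avoiding 50 in any single one — so 7057 is tight.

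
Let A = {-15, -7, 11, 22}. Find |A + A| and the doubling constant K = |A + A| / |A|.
K = |A + A| / |A| = 10/4 = 5/2

Enumerate A + A = {a + b : a, b ∈ A}. With |A| = 4, there are |A|^2 = 16 ordered sum pairs; collecting distinct values, A + A = {-30, -22, -14, -4, 4, 7, 15, 22, 33, 44}, so |A + A| = 10. Thus K = 10/4 = 5/2. For comparison, the minimum possible |A + A| over all 4-element sets is 2·4 − 1 = 7 (so min K = 7/4), attained only by arithmetic progressions.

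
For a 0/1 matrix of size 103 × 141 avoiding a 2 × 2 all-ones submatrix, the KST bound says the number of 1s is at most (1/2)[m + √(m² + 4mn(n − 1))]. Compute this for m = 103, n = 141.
z(103, 141; 2, 2) ≤ (1/2)[103 + √(103² + 4·103·141·140)] = (1/2)[103 + √8143489] = 1478.34

Kővári–Sós–Turán: let r_1, ..., r_103 be the row sums and z = Σ r_i the total number of 1s. Each pair of columns can share at most one row with both entries 1 (else a 2×2 all-ones block appears), so Σ_i C(r_i, 2) ≤ C(141, 2) = 9870. By convexity Σ_i C(r_i, 2) ≥ 103·C(z/103, 2) = z(z − 103)/(2·103), giving z² − 103z − 103·141·140 ≤ 0 and hence z ≤ (1/2)[103 + √(10609 + 4·2033220)] = (1/2)[103 + √8143489] ≈ (1/2)(103 + 2853.6799) = 1478.34.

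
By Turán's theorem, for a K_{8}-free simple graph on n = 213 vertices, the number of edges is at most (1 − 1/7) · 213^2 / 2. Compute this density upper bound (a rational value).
Turán density bound = (6/7) · 213^2/2 = 136107/7 ≈ 19443.8571

Turán's theorem: ex(n, K_{r+1}) is achieved by the complete r-partite Turán graph T(n, r) with parts as balanced as possible, and is at most (1 − 1/r) · n^2/2. For r = 7, n = 213: the density bound is (6/7) · 45369/2 = 136107/7 ≈ 19443.8571. The integer-valued extremum is e(T(213, 7)) = 19443, which is strictly less than the density bound 136107/7 since 7 ∤ 213 (the parts of T(213, 7) cannot all be equal).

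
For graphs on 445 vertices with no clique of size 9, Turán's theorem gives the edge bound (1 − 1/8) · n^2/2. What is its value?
Turán density bound = (7/8) · 445^2/2 = 1386175/16 ≈ 86635.9375

Turán's theorem: ex(n, K_{r+1}) is achieved by the complete r-partite Turán graph T(n, r) with parts as balanced as possible, and is at most (1 − 1/r) · n^2/2. For r = 8, n = 445: the density bound is (7/8) · 198025/2 = 1386175/16 ≈ 86635.9375. The integer-valued extremum is e(T(445, 8)) = 86635, which is strictly less than the density bound 1386175/16 since 8 ∤ 445 (the parts of T(445, 8) cannot all be equal).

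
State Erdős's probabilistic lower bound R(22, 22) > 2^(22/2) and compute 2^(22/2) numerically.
2^(22/2) = 2048; so R(22, 22) > 2048

Colour each edge of K_n uniformly at random with red/blue. The expected number of monochromatic K_22 is C(n, 22) · 2 · 2^(−C(22,2)). If C(n, 22) · 2^(1 − C(22,2)) < 1, then with positive probability no monochromatic K_22 exists, so R(22, 22) > n. The standard estimate C(n, 22) ≤ n^22/22! shows this inequality holds whenever n ≤ 2^(22/2) (since 22! · 2^(C(22,2) − 1) > 2^(22^2/2) ≥ n^22). Hence R(22, 22) > 2^(22/2) = 2048.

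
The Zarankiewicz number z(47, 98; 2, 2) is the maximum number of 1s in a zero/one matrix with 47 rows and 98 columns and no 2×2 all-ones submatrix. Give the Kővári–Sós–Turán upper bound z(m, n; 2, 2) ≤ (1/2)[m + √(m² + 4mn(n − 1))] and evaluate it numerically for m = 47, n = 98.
z(47, 98; 2, 2) ≤ (1/2)[47 + √(47² + 4·47·98·97)] = (1/2)[47 + √1789337] = 692.3305

Kővári–Sós–Turán: let r_1, ..., r_47 be the row sums and z = Σ r_i the total number of 1s. Each pair of columns can share at most one row with both entries 1 (else a 2×2 all-ones block appears), so Σ_i C(r_i, 2) ≤ C(98, 2) = 4753. By convexity Σ_i C(r_i, 2) ≥ 47·C(z/47, 2) = z(z − 47)/(2·47), giving z² − 47z − 47·98·97 ≤ 0 and hence z ≤ (1/2)[47 + √(2209 + 4·446782)] = (1/2)[47 + √1789337] ≈ (1/2)(47 + 1337.661) = 692.3305.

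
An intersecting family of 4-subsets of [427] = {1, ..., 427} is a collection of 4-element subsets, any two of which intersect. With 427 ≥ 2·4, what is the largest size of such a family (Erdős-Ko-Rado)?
max |F| = C(426, 3) = 12794200

The Erdős-Ko-Rado theorem states: for n ≥ 2k, an intersecting family of k-subsets of an n-element set has size at most C(n − 1, k − 1), with equality for 'star' families {A ⊆ [n] : |A| = k, i ∈ A} (fix an element i). For n = 427, k = 4: C(426, 3) = 12794200.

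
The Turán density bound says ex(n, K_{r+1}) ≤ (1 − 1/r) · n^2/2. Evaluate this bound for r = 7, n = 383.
Turán density bound = (6/7) · 383^2/2 = 440067/7 ≈ 62866.7143

Turán's theorem: ex(n, K_{r+1}) is achieved by the complete r-partite Turán graph T(n, r) with parts as balanced as possible, and is at most (1 − 1/r) · n^2/2. For r = 7, n = 383: the density bound is (6/7) · 146689/2 = 440067/7 ≈ 62866.7143. The integer-valued extremum is e(T(383, 7)) = 62866, which is strictly less than the density bound 440067/7 since 7 ∤ 383 (the parts of T(383, 7) cannot all be equal).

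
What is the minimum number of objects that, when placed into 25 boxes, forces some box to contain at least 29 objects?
n = (29 − 1)·25 + 1 = 701

By the generalised pigeonhole principle, to guarantee some box contains ≥ r objects we need more than (r − 1) · k objects total. Threshold: n = (r − 1) · k + 1. With r = 29 and k = 25: n = 28 · 25 + 1 = 700 + 1 = 701. For n = 700 = 28 · 25, we can put exactly 28 objects in every box, avoiding 29 in any single one — so 701 is tight.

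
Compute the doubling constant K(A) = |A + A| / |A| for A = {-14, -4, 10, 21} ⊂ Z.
K = |A + A| / |A| = 10/4 = 5/2

Enumerate A + A = {a + b : a, b ∈ A}. With |A| = 4, there are |A|^2 = 16 ordered sum pairs; collecting distinct values, A + A = {-28, -18, -8, -4, 6, 7, 17, 20, 31, 42}, so |A + A| = 10. Thus K = 10/4 = 5/2. For comparison, the minimum possible |A + A| over all 4-element sets is 2·4 − 1 = 7 (so min K = 7/4), attained only by arithmetic progressions.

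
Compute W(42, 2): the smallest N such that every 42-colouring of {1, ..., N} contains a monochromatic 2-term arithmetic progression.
W(42, 2) = 42 + 1 = 43

A 2-term AP is any pair of integers, so a monochromatic 2-AP exists iff some colour is used at least twice. With 42 colours, the colouring i ↦ i on {1, ..., 42} uses each colour once, avoiding any monochromatic pair, so W(42, 2) > 42. For {1, ..., 43}, pigeonhole forces two integers of the same colour, which form a monochromatic 2-AP. Hence W(42, 2) = 43.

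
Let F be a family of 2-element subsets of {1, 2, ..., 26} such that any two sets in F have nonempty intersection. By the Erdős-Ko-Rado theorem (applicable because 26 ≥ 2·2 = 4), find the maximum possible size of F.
max |F| = C(25, 1) = 25

Erdős-Ko-Rado (1961): when n ≥ 2k, max |F| = C(n−1, k−1). The bound is attained by the star {A : i ∈ A} for any fixed i ∈ [n]. Here C(26−1, 2−1) = C(25, 1) = 25.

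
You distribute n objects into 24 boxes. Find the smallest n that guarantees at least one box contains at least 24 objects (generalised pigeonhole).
n = (24 − 1)·24 + 1 = 553

By the generalised pigeonhole principle, to guarantee some box contains ≥ r objects we need more than (r − 1) · k objects total. Threshold: n = (r − 1) · k + 1. With r = 24 and k = 24: n = 23 · 24 + 1 = 552 + 1 = 553. For n = 552 = 23 · 24, we can put exactly 23 objects in every box, avoiding 24 in any single one — so 553 is tight.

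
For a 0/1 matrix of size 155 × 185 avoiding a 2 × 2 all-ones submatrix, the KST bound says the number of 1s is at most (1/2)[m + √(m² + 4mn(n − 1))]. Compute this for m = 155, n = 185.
z(155, 185; 2, 2) ≤ (1/2)[155 + √(155² + 4·155·185·184)] = (1/2)[155 + √21128825] = 2375.8051

Kővári–Sós–Turán: let r_1, ..., r_155 be the row sums and z = Σ r_i the total number of 1s. Each pair of columns can share at most one row with both entries 1 (else a 2×2 all-ones block appears), so Σ_i C(r_i, 2) ≤ C(185, 2) = 17020. By convexity Σ_i C(r_i, 2) ≥ 155·C(z/155, 2) = z(z − 155)/(2·155), giving z² − 155z − 155·185·184 ≤ 0 and hence z ≤ (1/2)[155 + √(24025 + 4·5276200)] = (1/2)[155 + √21128825] ≈ (1/2)(155 + 4596.6102) = 2375.8051.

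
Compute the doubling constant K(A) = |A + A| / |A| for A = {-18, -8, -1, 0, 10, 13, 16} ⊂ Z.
K = |A + A| / |A| = 25/7

Enumerate A + A = {a + b : a, b ∈ A}. With |A| = 7, there are |A|^2 = 49 ordered sum pairs; collecting distinct values, A + A = {-36, -26, -19, -18, -16, -9, -8, -5, -2, -1, 0, 2, 5, 8, 9, 10, 12, 13, 15, 16, 20, 23, 26, 29, 32}, so |A + A| = 25. Thus K = 25/7. For comparison, the minimum possible |A + A| over all 7-element sets is 2·7 − 1 = 13 (so min K = 13/7), attained only by arithmetic progressions.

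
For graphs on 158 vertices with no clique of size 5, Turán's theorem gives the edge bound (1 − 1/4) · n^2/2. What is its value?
Turán density bound = (3/4) · 158^2/2 = 18723/2 ≈ 9361.5

Turán's theorem: ex(n, K_{r+1}) is achieved by the complete r-partite Turán graph T(n, r) with parts as balanced as possible, and is at most (1 − 1/r) · n^2/2. For r = 4, n = 158: the density bound is (3/4) · 24964/2 = 18723/2 ≈ 9361.5. The integer-valued extremum is e(T(158, 4)) = 9361, which is strictly less than the density bound 18723/2 since 4 ∤ 158 (the parts of T(158, 4) cannot all be equal).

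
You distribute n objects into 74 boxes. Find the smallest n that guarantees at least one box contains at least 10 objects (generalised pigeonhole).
n = (10 − 1)·74 + 1 = 667

By the generalised pigeonhole principle, to guarantee some box contains ≥ r objects we need more than (r − 1) · k objects total. Threshold: n = (r − 1) · k + 1. With r = 10 and k = 74: n = 9 · 74 + 1 = 666 + 1 = 667. For n = 666 = 9 · 74, we can put exactly 9 objects in every box, avoiding 10 in any single one — so 667 is tight.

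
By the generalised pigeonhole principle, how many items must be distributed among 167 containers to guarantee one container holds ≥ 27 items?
n = (27 − 1)·167 + 1 = 4343

By the generalised pigeonhole principle, to guarantee some box contains ≥ r objects we need more than (r − 1) · k objects total. Threshold: n = (r − 1) · k + 1. With r = 27 and k = 167: n = 26 · 167 + 1 = 4342 + 1 = 4343. For n = 4342 = 26 · 167, we can put exactly 26 objects in every box, avoiding 27 in any single one — so 4343 is tight.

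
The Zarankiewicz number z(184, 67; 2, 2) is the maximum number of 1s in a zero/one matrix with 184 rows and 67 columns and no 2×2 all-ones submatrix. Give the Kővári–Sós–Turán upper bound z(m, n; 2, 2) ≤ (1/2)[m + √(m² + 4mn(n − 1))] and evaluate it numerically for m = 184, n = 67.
z(184, 67; 2, 2) ≤ (1/2)[184 + √(184² + 4·184·67·66)] = (1/2)[184 + √3288448] = 998.7039

Kővári–Sós–Turán: let r_1, ..., r_184 be the row sums and z = Σ r_i the total number of 1s. Each pair of columns can share at most one row with both entries 1 (else a 2×2 all-ones block appears), so Σ_i C(r_i, 2) ≤ C(67, 2) = 2211. By convexity Σ_i C(r_i, 2) ≥ 184·C(z/184, 2) = z(z − 184)/(2·184), giving z² − 184z − 184·67·66 ≤ 0 and hence z ≤ (1/2)[184 + √(33856 + 4·813648)] = (1/2)[184 + √3288448] ≈ (1/2)(184 + 1813.4078) = 998.7039.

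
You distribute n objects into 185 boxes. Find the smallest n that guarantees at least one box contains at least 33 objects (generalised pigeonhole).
n = (33 − 1)·185 + 1 = 5921

By the generalised pigeonhole principle, to guarantee some box contains ≥ r objects we need more than (r − 1) · k objects total. Threshold: n = (r − 1) · k + 1. With r = 33 and k = 185: n = 32 · 185 + 1 = 5920 + 1 = 5921. For n = 5920 = 32 · 185, we can put exactly 32 objects in every box, avoiding 33 in any single one — so 5921 is tight.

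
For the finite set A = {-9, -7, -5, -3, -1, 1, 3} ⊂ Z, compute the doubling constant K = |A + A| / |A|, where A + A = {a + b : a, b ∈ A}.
K = |A + A| / |A| = 13/7

Enumerate A + A = {a + b : a, b ∈ A}. With |A| = 7, there are |A|^2 = 49 ordered sum pairs; collecting distinct values, A + A = {-18, -16, -14, -12, -10, -8, -6, -4, -2, 0, 2, 4, 6}, so |A + A| = 13. Thus K = 13/7. Here |A + A| = 2|A| − 1 = 13, the minimum possible — so K = 13/7 is minimal, which holds iff A is an arithmetic progression.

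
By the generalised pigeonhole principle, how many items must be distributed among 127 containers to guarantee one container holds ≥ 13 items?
n = (13 − 1)·127 + 1 = 1525

By the generalised pigeonhole principle, to guarantee some box contains ≥ r objects we need more than (r − 1) · k objects total. Threshold: n = (r − 1) · k + 1. With r = 13 and k = 127: n = 12 · 127 + 1 = 1524 + 1 = 1525. For n = 1524 = 12 · 127, we can put exactly 12 objects in every box, avoiding 13 in any single one — so 1525 is tight.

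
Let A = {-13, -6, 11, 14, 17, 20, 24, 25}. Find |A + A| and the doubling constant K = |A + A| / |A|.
K = |A + A| / |A| = 32/8 = 4

Enumerate A + A = {a + b : a, b ∈ A}. With |A| = 8, there are |A|^2 = 64 ordered sum pairs; collecting distinct values, A + A = {-26, -19, -12, -2, 1, 4, 5, 7, 8, 11, 12, 14, 18, 19, 22, 25, 28, 31, 34, 35, 36, 37, 38, 39, 40, 41, 42, 44, 45, 48, 49, 50}, so |A + A| = 32. Thus K = 32/8 = 4. For comparison, the minimum possible |A + A| over all 8-element sets is 2·8 − 1 = 15 (so min K = 15/8), attained only by arithmetic progressions.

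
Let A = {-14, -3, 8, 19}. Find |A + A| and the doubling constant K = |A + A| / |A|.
K = |A + A| / |A| = 7/4

Enumerate A + A = {a + b : a, b ∈ A}. With |A| = 4, there are |A|^2 = 16 ordered sum pairs; collecting distinct values, A + A = {-28, -17, -6, 5, 16, 27, 38}, so |A + A| = 7. Thus K = 7/4. Here |A + A| = 2|A| − 1 = 7, the minimum possible — so K = 7/4 is minimal, which holds iff A is an arithmetic progression.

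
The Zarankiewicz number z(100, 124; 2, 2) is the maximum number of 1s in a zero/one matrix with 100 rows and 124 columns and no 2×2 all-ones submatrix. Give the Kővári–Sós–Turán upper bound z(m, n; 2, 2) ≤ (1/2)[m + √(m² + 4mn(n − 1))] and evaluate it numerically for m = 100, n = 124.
z(100, 124; 2, 2) ≤ (1/2)[100 + √(100² + 4·100·124·123)] = (1/2)[100 + √6110800] = 1286.0016

Kővári–Sós–Turán: let r_1, ..., r_100 be the row sums and z = Σ r_i the total number of 1s. Each pair of columns can share at most one row with both entries 1 (else a 2×2 all-ones block appears), so Σ_i C(r_i, 2) ≤ C(124, 2) = 7626. By convexity Σ_i C(r_i, 2) ≥ 100·C(z/100, 2) = z(z − 100)/(2·100), giving z² − 100z − 100·124·123 ≤ 0 and hence z ≤ (1/2)[100 + √(10000 + 4·1525200)] = (1/2)[100 + √6110800] ≈ (1/2)(100 + 2472.0032) = 1286.0016.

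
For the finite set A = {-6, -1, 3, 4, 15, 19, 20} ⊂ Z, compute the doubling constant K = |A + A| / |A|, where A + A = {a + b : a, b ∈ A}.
K = |A + A| / |A| = 23/7

Enumerate A + A = {a + b : a, b ∈ A}. With |A| = 7, there are |A|^2 = 49 ordered sum pairs; collecting distinct values, A + A = {-12, -7, -3, -2, 2, 3, 6, 7, 8, 9, 13, 14, 18, 19, 22, 23, 24, 30, 34, 35, 38, 39, 40}, so |A + A| = 23. Thus K = 23/7. For comparison, the minimum possible |A + A| over all 7-element sets is 2·7 − 1 = 13 (so min K = 13/7), attained only by arithmetic progressions.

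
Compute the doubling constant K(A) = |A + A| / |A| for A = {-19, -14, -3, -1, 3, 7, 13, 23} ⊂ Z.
K = |A + A| / |A| = 30/8 = 15/4

Enumerate A + A = {a + b : a, b ∈ A}. With |A| = 8, there are |A|^2 = 64 ordered sum pairs; collecting distinct values, A + A = {-38, -33, -28, -22, -20, -17, -16, -15, -12, -11, -7, -6, -4, -2, -1, 0, 2, 4, 6, 9, 10, 12, 14, 16, 20, 22, 26, 30, 36, 46}, so |A + A| = 30. Thus K = 30/8 = 15/4. For comparison, the minimum possible |A + A| over all 8-element sets is 2·8 − 1 = 15 (so min K = 15/8), attained only by arithmetic progressions.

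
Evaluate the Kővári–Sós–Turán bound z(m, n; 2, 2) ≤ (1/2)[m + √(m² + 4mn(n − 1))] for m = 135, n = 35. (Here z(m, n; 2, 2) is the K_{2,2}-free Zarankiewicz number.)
z(135, 35; 2, 2) ≤ (1/2)[135 + √(135² + 4·135·35·34)] = (1/2)[135 + √660825] = 473.9557

Kővári–Sós–Turán: let r_1, ..., r_135 be the row sums and z = Σ r_i the total number of 1s. Each pair of columns can share at most one row with both entries 1 (else a 2×2 all-ones block appears), so Σ_i C(r_i, 2) ≤ C(35, 2) = 595. By convexity Σ_i C(r_i, 2) ≥ 135·C(z/135, 2) = z(z − 135)/(2·135), giving z² − 135z − 135·35·34 ≤ 0 and hence z ≤ (1/2)[135 + √(18225 + 4·160650)] = (1/2)[135 + √660825] ≈ (1/2)(135 + 812.9114) = 473.9557.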